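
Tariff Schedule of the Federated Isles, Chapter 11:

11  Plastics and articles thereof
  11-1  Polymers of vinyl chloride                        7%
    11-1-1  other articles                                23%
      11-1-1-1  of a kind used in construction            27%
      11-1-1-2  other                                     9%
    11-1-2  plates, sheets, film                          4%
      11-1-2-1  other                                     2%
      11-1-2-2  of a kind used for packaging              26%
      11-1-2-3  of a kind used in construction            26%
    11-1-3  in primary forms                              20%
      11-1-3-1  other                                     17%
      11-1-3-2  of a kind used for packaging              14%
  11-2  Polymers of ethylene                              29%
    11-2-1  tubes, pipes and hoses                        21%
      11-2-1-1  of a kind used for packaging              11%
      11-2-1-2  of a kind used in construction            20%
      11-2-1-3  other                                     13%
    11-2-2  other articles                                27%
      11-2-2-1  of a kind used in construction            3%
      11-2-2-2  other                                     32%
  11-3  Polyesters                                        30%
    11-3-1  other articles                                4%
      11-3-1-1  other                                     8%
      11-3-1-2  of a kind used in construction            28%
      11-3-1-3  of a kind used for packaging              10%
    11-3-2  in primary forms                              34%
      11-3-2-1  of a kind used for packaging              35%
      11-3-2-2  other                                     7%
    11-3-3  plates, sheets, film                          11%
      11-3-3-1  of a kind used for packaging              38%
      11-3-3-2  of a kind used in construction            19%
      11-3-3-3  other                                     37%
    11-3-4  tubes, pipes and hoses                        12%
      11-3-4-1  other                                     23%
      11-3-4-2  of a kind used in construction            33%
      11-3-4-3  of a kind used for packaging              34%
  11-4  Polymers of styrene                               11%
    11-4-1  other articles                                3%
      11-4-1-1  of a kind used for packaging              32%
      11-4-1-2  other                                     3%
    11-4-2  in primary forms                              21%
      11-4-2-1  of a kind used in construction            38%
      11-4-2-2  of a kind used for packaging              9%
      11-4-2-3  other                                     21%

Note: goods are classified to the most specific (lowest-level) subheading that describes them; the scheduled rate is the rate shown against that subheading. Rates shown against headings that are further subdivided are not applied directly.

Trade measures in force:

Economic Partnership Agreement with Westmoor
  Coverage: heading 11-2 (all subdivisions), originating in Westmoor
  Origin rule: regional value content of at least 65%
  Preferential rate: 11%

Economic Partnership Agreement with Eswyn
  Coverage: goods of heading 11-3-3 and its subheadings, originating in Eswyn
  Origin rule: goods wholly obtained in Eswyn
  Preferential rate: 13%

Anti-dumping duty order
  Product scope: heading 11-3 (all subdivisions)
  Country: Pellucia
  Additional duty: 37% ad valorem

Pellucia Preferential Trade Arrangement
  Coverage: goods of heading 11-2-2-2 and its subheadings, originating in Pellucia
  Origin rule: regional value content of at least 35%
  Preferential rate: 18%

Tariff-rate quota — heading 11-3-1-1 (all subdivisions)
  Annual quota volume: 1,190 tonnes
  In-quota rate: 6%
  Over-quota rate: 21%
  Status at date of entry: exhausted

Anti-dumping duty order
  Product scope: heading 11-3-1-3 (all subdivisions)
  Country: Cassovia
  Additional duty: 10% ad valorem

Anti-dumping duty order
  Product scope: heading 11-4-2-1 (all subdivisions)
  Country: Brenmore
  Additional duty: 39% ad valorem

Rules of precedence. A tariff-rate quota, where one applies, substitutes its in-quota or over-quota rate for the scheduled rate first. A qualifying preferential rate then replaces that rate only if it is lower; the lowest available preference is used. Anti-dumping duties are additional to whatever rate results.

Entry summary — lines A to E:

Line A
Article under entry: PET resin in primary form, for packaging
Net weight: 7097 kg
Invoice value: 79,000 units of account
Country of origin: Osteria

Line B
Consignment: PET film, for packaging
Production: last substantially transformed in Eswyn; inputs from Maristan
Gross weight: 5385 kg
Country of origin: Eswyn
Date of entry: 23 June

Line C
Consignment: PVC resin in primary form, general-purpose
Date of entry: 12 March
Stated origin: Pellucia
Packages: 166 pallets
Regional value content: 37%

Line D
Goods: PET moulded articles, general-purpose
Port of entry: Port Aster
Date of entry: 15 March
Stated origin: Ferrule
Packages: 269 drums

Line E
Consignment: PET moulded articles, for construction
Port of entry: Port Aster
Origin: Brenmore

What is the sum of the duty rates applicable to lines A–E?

Line A: PET → 11-3; resin in primary form → 11-3-2; for packaging → 11-3-2-1. Scheduled 35%. No special measure applies. → 35%.
Line B: PET → 11-3; film → 11-3-3; for packaging → 11-3-3-1. Scheduled 38%. Eswyn agreement on 11-3-3: not wholly obtained. → 38%.
Line C: PVC → 11-1; resin in primary form → 11-1-3; general-purpose → 11-1-3-1. Scheduled 17%. Pellucia agreement on 11-2-2-2: 11-1-3-1 not covered. → 17%.
Line D: PET → 11-3; moulded articles → 11-3-1; general-purpose → 11-3-1-1. Scheduled 8%. quota on 11-3-1-1 exhausted → over-quota 21%. → 21%.
Line E: PET → 11-3; moulded articles → 11-3-1; for construction → 11-3-1-2. Scheduled 28%. No special measure applies. → 28%.
Sum: 35% + 38% + 17% + 21% + 28% = 139%.

139%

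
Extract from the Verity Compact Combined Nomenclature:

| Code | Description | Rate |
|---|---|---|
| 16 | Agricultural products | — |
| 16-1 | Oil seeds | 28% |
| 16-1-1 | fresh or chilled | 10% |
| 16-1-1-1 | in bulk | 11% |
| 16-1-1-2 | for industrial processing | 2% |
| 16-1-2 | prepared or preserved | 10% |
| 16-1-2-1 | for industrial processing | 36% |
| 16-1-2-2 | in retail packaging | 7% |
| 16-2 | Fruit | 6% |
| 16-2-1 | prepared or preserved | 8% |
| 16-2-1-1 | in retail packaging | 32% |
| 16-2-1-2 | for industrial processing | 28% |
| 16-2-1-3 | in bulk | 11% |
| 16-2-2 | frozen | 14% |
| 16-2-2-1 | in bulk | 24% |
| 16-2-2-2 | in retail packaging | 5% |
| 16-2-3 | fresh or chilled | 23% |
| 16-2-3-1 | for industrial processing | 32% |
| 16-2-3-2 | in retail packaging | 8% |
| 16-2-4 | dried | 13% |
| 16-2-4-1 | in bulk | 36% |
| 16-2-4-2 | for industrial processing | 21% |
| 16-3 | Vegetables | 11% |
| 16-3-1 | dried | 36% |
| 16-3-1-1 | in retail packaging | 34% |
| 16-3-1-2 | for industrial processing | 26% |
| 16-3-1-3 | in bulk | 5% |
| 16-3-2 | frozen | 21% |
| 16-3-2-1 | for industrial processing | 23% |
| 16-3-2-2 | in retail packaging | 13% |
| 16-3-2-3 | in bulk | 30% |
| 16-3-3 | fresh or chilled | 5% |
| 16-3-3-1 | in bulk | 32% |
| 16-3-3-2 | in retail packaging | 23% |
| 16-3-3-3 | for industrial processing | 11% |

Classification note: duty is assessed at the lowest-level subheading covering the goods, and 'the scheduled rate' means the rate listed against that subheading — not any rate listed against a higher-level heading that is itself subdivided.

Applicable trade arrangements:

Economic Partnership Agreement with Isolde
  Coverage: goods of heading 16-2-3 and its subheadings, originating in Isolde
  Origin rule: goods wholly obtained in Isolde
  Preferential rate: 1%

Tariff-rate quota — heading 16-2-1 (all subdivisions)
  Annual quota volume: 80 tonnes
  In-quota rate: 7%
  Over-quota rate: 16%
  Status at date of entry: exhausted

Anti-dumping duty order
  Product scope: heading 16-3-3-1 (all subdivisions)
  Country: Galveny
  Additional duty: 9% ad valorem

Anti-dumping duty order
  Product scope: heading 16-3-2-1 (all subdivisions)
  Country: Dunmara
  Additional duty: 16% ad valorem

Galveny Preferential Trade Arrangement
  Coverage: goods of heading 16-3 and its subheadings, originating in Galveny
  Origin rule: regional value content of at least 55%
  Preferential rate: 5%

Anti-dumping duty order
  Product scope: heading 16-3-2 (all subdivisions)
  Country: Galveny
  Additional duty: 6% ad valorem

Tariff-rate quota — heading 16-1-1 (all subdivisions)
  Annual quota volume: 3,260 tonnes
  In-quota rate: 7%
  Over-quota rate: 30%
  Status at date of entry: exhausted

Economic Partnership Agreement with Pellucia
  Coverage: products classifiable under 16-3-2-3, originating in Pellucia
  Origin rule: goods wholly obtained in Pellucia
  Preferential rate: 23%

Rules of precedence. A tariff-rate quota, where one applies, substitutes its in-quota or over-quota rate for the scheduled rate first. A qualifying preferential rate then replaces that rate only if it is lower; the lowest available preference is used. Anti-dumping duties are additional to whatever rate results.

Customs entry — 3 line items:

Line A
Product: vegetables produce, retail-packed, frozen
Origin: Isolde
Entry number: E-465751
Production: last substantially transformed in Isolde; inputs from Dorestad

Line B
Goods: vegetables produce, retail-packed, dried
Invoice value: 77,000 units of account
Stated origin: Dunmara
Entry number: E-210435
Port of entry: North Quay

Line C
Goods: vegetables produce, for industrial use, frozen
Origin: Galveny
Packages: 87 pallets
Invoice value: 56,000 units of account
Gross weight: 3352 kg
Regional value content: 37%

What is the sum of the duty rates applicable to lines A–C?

76%

Line A: vegetables → 16-3; frozen → 16-3-2; retail-packed → 16-3-2-2. Scheduled 13%. Isolde agreement on 16-2-3: 16-3-2-2 not covered. → 13%.
Line B: vegetables → 16-3; dried → 16-3-1; retail-packed → 16-3-1-1. Scheduled 34%. No special measure applies. → 34%.
Line C: vegetables → 16-3; frozen → 16-3-2; for industrial use → 16-3-2-1. Scheduled 23%. Galveny agreement on 16-3: RVC < 55%; anti-dumping (Galveny, 16-3-2): +6%; total 23% + 6% = 29%. → 29%.
Sum: 13% + 34% + 29% = 76%.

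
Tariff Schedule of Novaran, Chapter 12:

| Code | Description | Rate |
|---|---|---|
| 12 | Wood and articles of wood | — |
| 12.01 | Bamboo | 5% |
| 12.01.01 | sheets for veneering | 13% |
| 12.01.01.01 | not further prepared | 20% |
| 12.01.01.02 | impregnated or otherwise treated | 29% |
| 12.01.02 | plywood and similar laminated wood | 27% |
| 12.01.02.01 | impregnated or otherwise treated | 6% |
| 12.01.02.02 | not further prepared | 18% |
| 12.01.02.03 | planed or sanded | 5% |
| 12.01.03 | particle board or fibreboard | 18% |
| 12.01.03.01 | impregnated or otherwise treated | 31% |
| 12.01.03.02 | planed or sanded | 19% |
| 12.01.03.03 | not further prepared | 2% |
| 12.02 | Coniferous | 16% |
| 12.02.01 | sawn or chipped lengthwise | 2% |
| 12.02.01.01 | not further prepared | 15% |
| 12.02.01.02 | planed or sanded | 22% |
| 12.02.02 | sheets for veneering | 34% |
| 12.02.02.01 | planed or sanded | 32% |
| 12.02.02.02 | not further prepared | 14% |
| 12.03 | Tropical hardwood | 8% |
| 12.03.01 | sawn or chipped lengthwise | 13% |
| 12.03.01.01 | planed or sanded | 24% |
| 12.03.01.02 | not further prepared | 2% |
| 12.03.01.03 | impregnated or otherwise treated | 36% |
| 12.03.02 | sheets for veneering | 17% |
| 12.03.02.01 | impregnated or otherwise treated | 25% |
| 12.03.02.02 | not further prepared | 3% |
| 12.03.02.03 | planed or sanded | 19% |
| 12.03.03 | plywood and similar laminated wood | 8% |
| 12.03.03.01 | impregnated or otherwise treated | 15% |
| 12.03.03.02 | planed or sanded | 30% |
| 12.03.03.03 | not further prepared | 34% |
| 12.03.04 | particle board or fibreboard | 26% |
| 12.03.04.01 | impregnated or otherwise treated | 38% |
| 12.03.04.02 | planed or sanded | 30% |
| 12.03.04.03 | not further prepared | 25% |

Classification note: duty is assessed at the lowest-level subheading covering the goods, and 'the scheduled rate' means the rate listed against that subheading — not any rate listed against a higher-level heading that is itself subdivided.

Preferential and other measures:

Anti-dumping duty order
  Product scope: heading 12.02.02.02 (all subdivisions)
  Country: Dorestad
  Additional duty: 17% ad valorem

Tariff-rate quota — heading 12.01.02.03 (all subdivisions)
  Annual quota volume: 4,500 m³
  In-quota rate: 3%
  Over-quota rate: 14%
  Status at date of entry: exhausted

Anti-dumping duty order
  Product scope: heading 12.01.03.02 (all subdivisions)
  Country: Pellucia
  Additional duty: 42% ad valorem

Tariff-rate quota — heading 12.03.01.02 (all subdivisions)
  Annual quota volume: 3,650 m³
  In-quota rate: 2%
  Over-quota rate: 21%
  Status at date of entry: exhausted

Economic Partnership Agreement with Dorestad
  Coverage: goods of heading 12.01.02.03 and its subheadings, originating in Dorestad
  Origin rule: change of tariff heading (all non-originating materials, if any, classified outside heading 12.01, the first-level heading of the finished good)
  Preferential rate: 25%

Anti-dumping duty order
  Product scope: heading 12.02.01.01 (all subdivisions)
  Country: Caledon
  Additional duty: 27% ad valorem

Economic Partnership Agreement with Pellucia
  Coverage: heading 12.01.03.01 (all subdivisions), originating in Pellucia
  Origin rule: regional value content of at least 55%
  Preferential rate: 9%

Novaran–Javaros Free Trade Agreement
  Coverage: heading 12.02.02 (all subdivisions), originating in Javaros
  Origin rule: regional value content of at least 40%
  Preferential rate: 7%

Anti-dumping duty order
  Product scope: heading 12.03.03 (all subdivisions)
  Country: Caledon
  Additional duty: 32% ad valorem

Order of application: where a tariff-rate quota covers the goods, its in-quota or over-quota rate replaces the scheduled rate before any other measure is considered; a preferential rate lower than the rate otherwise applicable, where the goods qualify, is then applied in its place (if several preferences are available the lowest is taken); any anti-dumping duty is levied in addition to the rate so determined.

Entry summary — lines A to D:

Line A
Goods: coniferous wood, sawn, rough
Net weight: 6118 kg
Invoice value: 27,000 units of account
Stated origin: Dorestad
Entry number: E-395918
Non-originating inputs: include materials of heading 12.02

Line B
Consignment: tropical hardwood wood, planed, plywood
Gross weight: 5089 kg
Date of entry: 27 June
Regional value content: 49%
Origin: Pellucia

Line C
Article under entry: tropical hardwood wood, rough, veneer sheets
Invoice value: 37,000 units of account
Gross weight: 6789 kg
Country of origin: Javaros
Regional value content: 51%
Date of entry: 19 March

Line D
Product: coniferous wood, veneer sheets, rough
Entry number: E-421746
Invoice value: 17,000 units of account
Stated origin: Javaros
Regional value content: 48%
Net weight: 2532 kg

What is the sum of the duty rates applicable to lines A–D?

55%

Line A: coniferous → 12.02; sawn → 12.02.01; rough → 12.02.01.01. Scheduled 15%. Dorestad agreement on 12.01.02.03: 12.02.01.01 not covered. → 15%.
Line B: tropical hardwood → 12.03; plywood → 12.03.03; planed → 12.03.03.02. Scheduled 30%. Pellucia agreement on 12.01.03.01: 12.03.03.02 not covered. → 30%.
Line C: tropical hardwood → 12.03; veneer sheets → 12.03.02; rough → 12.03.02.02. Scheduled 3%. Javaros agreement on 12.02.02: 12.03.02.02 not covered. → 3%.
Line D: coniferous → 12.02; veneer sheets → 12.02.02; rough → 12.02.02.02. Scheduled 14%. Javaros agreement on 12.02.02: RVC ≥ 40% → 7% available; preferential 7%. → 7%.
Sum: 15% + 30% + 3% + 7% = 55%.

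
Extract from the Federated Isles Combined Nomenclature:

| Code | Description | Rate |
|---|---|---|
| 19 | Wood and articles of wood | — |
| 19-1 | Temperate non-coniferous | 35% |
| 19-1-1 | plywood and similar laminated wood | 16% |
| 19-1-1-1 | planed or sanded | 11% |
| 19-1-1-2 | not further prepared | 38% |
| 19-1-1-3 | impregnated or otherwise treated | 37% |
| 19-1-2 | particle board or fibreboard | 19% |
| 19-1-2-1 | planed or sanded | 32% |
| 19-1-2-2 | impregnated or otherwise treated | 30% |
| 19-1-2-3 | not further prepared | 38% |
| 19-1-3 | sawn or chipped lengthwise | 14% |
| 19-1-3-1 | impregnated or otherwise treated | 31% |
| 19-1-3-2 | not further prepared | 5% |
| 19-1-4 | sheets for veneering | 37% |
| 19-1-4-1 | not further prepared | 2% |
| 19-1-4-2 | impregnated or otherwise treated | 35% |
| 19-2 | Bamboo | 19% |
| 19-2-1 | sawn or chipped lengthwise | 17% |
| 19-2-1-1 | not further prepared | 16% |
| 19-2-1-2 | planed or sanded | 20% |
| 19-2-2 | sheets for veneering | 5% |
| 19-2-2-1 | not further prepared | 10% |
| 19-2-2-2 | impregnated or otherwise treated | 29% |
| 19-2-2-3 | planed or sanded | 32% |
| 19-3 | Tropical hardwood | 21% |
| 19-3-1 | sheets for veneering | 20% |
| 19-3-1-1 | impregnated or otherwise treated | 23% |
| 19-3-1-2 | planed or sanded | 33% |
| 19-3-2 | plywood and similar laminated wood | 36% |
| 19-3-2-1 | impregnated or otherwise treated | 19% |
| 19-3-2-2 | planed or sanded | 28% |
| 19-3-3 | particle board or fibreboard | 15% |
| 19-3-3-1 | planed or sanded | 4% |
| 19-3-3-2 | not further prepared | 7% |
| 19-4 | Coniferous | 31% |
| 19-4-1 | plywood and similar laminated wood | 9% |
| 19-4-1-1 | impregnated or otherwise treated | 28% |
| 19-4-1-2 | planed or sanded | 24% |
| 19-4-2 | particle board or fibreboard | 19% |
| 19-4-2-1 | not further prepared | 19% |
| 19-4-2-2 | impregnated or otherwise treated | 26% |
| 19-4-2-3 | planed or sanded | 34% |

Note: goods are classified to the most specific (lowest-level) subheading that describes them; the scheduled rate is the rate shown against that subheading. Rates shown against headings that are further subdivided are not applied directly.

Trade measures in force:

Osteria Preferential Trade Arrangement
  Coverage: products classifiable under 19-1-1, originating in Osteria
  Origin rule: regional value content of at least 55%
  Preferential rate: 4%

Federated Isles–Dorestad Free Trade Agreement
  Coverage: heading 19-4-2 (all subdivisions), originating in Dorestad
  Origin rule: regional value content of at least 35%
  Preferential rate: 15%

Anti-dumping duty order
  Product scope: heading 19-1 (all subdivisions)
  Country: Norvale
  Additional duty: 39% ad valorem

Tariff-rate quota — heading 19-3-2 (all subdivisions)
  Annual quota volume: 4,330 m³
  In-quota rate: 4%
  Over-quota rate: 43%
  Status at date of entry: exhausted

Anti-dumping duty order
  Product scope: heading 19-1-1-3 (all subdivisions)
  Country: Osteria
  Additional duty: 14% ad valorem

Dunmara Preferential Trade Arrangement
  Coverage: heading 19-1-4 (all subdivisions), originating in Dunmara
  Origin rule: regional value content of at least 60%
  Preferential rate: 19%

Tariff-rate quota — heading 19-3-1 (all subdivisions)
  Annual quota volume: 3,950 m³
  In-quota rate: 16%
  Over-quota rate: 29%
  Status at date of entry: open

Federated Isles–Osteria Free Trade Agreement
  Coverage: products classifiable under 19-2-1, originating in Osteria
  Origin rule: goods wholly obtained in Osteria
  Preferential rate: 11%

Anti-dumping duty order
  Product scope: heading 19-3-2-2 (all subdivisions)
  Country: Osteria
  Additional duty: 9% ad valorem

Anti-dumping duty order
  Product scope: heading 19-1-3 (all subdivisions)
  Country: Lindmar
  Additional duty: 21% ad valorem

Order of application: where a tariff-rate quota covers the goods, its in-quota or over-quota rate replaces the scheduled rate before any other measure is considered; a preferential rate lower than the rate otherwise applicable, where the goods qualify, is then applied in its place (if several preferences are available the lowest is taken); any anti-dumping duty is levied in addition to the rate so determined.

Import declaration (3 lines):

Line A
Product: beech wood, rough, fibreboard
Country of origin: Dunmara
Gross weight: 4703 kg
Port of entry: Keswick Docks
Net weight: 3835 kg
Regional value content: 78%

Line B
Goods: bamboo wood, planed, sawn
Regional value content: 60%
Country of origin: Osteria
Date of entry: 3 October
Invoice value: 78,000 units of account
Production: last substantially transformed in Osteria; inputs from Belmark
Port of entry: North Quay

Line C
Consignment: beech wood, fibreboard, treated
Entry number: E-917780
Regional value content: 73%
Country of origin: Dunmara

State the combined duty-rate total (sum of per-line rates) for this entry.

Line A: beech → 19-1; fibreboard → 19-1-2; rough → 19-1-2-3. Scheduled 38%. Dunmara agreement on 19-1-4: 19-1-2-3 not covered. → 38%.
Line B: bamboo → 19-2; sawn → 19-2-1; planed → 19-2-1-2. Scheduled 20%. Osteria agreement on 19-1-1: 19-2-1-2 not covered; Osteria agreement on 19-2-1: not wholly obtained. → 20%.
Line C: beech → 19-1; fibreboard → 19-1-2; treated → 19-1-2-2. Scheduled 30%. Dunmara agreement on 19-1-4: 19-1-2-2 not covered. → 30%.
Sum: 38% + 20% + 30% = 88%.

88%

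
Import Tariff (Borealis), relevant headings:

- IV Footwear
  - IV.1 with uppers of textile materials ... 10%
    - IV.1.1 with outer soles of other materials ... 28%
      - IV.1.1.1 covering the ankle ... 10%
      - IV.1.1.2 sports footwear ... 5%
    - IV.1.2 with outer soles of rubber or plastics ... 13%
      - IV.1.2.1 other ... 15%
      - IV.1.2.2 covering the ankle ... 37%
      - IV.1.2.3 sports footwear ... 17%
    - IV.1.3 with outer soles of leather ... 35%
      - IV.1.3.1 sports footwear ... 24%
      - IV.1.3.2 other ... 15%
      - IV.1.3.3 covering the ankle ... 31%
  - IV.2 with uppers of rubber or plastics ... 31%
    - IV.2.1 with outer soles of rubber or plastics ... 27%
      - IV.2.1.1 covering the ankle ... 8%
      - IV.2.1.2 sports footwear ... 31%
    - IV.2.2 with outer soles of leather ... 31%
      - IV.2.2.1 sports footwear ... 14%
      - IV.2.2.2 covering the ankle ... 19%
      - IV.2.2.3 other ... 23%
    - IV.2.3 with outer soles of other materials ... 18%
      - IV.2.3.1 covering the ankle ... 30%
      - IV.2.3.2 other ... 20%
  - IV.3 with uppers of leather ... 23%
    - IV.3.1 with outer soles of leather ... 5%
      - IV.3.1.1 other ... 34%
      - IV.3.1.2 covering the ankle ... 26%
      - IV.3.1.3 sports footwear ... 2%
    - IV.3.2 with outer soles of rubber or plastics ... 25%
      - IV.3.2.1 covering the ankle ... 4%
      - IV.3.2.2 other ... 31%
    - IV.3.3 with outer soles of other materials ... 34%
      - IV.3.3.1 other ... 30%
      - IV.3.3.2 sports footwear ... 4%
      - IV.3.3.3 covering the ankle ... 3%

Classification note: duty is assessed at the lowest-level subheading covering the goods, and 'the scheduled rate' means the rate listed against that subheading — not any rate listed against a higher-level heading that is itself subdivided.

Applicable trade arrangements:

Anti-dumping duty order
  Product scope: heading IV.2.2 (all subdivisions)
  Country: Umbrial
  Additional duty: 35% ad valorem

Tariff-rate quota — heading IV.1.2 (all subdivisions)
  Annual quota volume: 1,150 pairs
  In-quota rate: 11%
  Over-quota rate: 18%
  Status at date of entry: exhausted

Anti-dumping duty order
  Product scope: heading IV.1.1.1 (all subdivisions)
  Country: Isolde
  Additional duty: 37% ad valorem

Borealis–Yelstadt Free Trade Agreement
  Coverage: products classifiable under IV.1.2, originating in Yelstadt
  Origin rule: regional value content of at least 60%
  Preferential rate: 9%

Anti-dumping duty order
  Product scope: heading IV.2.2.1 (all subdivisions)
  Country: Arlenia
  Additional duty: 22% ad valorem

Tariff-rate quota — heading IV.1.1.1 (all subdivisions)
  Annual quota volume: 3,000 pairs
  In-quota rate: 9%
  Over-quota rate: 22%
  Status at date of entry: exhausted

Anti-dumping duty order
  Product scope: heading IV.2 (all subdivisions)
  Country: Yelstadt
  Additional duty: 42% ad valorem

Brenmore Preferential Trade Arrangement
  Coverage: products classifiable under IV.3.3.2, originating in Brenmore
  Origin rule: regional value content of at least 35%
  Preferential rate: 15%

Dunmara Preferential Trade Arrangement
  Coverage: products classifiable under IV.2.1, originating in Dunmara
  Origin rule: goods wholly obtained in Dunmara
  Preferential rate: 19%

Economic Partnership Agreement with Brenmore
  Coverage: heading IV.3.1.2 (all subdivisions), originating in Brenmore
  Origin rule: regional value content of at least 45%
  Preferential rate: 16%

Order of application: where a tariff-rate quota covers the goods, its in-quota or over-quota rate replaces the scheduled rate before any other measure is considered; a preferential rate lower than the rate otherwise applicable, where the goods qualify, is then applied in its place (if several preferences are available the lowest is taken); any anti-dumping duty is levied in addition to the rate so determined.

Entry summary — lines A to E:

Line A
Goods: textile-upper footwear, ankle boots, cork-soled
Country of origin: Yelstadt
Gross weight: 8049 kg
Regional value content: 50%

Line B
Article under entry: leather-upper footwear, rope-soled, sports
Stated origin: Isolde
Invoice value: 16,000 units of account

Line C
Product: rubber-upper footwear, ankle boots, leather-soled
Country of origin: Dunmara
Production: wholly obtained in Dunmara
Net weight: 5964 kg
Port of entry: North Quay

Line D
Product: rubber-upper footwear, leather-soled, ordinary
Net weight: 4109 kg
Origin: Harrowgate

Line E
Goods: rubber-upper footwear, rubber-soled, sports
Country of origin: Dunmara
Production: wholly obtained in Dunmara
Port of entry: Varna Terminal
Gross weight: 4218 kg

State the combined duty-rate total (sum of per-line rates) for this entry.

87%

Line A: textile-upper → IV.1; cork-soled → IV.1.1; ankle boots → IV.1.1.1. Scheduled 10%. quota on IV.1.1.1 exhausted → over-quota 22%; Yelstadt agreement on IV.1.2: IV.1.1.1 not covered. → 22%.
Line B: leather-upper → IV.3; rope-soled → IV.3.3; sports → IV.3.3.2. Scheduled 4%. No special measure applies. → 4%.
Line C: rubber-upper → IV.2; leather-soled → IV.2.2; ankle boots → IV.2.2.2. Scheduled 19%. Dunmara agreement on IV.2.1: IV.2.2.2 not covered. → 19%.
Line D: rubber-upper → IV.2; leather-soled → IV.2.2; ordinary → IV.2.2.3. Scheduled 23%. No special measure applies. → 23%.
Line E: rubber-upper → IV.2; rubber-soled → IV.2.1; sports → IV.2.1.2. Scheduled 31%. Dunmara agreement on IV.2.1: wholly obtained → 19% available; preferential 19%. → 19%.
Sum: 22% + 4% + 19% + 23% + 19% = 87%.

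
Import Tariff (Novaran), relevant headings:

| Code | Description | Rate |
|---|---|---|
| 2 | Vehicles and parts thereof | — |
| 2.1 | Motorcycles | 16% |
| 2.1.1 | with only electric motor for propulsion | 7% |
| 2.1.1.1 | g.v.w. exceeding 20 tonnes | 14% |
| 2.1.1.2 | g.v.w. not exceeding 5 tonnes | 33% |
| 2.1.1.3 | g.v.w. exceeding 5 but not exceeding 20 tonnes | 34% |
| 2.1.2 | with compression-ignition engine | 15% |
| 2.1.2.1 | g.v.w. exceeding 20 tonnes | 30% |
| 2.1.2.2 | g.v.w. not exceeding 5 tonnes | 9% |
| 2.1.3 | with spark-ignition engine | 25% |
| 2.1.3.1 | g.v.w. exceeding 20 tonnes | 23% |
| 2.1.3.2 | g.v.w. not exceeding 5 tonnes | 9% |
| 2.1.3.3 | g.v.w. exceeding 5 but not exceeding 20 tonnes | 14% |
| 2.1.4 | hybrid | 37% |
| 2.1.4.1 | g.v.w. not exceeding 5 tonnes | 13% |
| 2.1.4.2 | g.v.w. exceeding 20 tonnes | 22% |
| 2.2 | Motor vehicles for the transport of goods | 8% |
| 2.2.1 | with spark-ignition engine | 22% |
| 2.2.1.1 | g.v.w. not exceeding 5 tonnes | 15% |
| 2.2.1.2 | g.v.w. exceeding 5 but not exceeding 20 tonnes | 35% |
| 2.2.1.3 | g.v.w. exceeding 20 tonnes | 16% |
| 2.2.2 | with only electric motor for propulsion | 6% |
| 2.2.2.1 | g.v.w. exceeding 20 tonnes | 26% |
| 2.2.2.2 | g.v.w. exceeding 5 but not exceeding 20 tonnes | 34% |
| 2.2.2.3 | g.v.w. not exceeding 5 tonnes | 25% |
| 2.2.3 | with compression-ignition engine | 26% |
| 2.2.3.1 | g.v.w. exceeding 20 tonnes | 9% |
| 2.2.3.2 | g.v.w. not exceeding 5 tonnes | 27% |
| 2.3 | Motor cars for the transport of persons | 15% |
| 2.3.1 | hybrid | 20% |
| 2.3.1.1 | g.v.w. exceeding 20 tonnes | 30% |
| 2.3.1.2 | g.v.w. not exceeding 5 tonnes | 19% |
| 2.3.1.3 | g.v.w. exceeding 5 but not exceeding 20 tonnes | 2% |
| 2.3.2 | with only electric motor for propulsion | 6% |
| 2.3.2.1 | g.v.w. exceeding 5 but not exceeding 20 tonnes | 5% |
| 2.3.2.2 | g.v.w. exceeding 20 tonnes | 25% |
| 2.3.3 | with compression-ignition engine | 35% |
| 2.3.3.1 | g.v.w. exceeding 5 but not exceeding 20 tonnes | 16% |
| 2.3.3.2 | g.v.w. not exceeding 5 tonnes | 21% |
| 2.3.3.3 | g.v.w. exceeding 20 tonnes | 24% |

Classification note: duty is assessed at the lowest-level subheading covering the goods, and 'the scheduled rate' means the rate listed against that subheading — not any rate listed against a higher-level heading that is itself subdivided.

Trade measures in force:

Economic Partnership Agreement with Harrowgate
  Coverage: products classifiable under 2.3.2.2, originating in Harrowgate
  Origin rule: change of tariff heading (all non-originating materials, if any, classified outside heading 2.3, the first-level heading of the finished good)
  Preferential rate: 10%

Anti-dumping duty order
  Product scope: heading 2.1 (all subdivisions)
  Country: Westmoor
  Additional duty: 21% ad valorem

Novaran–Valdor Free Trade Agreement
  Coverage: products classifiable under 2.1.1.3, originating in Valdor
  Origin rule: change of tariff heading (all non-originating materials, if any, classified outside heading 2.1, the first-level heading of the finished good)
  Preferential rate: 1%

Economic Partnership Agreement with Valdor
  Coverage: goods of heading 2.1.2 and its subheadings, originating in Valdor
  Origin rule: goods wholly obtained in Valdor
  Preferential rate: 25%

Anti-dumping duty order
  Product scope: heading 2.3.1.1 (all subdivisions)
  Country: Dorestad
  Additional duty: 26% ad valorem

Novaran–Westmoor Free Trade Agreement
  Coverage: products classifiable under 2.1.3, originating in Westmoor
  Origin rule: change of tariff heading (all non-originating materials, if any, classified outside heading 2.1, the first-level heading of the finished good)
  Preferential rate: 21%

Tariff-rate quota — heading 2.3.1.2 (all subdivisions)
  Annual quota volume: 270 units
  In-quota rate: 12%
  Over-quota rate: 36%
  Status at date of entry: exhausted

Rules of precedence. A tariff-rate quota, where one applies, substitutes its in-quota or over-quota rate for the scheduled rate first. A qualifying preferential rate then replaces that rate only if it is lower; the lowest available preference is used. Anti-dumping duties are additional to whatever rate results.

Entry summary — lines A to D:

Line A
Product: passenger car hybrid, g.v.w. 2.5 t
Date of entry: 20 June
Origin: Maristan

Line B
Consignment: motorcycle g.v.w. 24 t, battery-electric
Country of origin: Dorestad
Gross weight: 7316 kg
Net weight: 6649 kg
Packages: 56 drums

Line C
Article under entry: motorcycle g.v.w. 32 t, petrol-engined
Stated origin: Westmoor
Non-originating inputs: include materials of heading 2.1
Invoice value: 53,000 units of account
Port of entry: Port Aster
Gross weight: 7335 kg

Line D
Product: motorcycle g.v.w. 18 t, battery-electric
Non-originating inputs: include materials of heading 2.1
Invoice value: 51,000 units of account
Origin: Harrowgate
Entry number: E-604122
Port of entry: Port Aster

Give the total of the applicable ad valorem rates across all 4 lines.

128%

Line A: passenger car → 2.3; hybrid → 2.3.1; g.v.w. 2.5 t → 2.3.1.2. Scheduled 19%. quota on 2.3.1.2 exhausted → over-quota 36%. → 36%.
Line B: motorcycle → 2.1; battery-electric → 2.1.1; g.v.w. 24 t → 2.1.1.1. Scheduled 14%. No special measure applies. → 14%.
Line C: motorcycle → 2.1; petrol-engined → 2.1.3; g.v.w. 32 t → 2.1.3.1. Scheduled 23%. Westmoor agreement on 2.1.3: CTH not met; anti-dumping (Westmoor, 2.1): +21%; total 23% + 21% = 44%. → 44%.
Line D: motorcycle → 2.1; battery-electric → 2.1.1; g.v.w. 18 t → 2.1.1.3. Scheduled 34%. Harrowgate agreement on 2.3.2.2: 2.1.1.3 not covered. → 34%.
Sum: 36% + 14% + 44% + 34% = 128%.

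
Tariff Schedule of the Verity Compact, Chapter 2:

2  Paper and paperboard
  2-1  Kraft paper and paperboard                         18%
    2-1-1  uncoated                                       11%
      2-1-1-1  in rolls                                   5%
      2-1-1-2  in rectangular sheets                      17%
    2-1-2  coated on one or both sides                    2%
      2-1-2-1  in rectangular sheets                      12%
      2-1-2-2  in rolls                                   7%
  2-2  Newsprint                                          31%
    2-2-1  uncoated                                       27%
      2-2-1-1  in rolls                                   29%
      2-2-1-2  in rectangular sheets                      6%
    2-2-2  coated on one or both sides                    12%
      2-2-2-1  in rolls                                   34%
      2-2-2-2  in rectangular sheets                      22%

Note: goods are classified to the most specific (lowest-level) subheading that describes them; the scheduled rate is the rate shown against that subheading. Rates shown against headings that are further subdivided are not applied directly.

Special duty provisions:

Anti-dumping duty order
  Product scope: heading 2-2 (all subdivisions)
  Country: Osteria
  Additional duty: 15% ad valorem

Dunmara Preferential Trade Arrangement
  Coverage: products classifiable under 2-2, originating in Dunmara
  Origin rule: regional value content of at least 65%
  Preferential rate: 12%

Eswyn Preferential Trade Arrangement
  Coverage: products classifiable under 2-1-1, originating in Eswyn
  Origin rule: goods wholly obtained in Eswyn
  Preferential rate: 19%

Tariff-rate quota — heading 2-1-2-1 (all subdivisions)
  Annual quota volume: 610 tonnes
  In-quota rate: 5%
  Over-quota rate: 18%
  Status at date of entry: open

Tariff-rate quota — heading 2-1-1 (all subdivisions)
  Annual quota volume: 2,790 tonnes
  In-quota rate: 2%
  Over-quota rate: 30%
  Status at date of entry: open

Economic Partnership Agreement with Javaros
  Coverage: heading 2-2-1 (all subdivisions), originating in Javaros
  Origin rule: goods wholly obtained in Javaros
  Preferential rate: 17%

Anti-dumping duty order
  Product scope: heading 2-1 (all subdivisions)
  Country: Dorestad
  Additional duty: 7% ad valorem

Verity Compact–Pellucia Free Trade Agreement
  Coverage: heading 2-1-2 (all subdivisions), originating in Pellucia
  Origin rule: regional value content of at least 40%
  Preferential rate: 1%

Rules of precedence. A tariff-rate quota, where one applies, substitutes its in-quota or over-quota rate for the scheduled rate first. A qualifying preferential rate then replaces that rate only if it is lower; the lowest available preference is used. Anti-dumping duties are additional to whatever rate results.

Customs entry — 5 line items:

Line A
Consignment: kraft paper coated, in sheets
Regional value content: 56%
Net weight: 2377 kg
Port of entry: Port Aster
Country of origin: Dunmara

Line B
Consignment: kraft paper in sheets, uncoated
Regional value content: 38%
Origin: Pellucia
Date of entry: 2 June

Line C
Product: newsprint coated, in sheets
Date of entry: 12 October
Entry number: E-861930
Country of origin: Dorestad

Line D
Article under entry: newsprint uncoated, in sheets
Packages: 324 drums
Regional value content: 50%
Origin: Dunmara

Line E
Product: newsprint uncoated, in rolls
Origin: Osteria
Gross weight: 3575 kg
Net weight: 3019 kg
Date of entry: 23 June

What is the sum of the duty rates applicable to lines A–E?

Line A: kraft paper → 2-1; coated → 2-1-2; in sheets → 2-1-2-1. Scheduled 12%. quota on 2-1-2-1 open → in-quota 5%; Dunmara agreement on 2-2: 2-1-2-1 not covered. → 5%.
Line B: kraft paper → 2-1; uncoated → 2-1-1; in sheets → 2-1-1-2. Scheduled 17%. quota on 2-1-1 open → in-quota 2%; Pellucia agreement on 2-1-2: 2-1-1-2 not covered. → 2%.
Line C: newsprint → 2-2; coated → 2-2-2; in sheets → 2-2-2-2. Scheduled 22%. No special measure applies. → 22%.
Line D: newsprint → 2-2; uncoated → 2-2-1; in sheets → 2-2-1-2. Scheduled 6%. Dunmara agreement on 2-2: RVC < 65%. → 6%.
Line E: newsprint → 2-2; uncoated → 2-2-1; in rolls → 2-2-1-1. Scheduled 29%. anti-dumping (Osteria, 2-2): +15%; total 29% + 15% = 44%. → 44%.
Sum: 5% + 2% + 22% + 6% + 44% = 79%.

79%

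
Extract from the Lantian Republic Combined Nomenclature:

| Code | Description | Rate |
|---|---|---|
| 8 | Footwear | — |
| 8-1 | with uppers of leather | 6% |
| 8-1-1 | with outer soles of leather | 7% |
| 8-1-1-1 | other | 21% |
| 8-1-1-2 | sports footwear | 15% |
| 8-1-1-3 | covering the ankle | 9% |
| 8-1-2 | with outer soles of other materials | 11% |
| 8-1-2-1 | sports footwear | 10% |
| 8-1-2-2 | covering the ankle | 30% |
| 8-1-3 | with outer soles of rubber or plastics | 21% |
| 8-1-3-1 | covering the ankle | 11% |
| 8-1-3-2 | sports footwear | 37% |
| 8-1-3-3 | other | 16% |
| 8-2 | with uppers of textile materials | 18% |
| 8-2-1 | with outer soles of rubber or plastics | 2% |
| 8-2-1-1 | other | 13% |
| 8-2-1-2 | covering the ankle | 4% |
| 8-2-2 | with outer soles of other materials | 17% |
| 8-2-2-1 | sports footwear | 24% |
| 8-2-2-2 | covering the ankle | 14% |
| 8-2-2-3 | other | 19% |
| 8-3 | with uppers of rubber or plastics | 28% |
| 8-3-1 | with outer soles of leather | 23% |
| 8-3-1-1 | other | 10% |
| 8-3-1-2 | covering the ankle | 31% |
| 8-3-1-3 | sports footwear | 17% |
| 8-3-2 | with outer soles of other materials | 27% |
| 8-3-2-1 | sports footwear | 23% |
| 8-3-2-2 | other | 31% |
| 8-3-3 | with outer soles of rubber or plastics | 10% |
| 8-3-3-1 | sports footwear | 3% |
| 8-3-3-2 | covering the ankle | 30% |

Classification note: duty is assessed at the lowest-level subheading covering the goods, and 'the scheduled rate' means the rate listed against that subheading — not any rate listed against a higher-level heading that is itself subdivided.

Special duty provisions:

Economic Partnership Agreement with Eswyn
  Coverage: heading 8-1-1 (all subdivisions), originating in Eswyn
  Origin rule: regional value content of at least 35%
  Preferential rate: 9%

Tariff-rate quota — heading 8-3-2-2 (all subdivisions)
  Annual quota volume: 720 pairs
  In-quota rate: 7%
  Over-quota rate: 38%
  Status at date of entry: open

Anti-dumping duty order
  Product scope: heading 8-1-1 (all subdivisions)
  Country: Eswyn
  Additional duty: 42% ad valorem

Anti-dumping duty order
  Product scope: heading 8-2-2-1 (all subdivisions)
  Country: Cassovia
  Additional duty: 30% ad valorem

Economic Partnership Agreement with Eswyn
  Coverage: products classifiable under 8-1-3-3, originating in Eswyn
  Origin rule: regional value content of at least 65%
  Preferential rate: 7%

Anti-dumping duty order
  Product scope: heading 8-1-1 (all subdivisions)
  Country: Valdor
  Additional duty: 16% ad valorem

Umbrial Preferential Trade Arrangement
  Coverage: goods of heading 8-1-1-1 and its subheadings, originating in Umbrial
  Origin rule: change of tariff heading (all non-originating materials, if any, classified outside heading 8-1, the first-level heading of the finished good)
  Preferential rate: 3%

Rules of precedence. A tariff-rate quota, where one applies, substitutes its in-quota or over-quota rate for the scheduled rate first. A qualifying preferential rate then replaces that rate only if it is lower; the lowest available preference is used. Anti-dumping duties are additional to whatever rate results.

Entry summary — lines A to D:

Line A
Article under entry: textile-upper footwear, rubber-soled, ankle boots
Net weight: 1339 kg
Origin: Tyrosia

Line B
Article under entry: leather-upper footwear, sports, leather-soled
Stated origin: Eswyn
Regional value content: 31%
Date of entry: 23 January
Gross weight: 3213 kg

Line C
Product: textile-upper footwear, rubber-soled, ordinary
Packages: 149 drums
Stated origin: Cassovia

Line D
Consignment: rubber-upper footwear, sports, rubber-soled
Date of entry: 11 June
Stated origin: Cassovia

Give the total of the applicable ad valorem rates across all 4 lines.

Line A: textile-upper → 8-2; rubber-soled → 8-2-1; ankle boots → 8-2-1-2. Scheduled 4%. No special measure applies. → 4%.
Line B: leather-upper → 8-1; leather-soled → 8-1-1; sports → 8-1-1-2. Scheduled 15%. Eswyn agreement on 8-1-1: RVC < 35%; Eswyn agreement on 8-1-3-3: 8-1-1-2 not covered; anti-dumping (Eswyn, 8-1-1): +42%; total 15% + 42% = 57%. → 57%.
Line C: textile-upper → 8-2; rubber-soled → 8-2-1; ordinary → 8-2-1-1. Scheduled 13%. No special measure applies. → 13%.
Line D: rubber-upper → 8-3; rubber-soled → 8-3-3; sports → 8-3-3-1. Scheduled 3%. No special measure applies. → 3%.
Sum: 4% + 57% + 13% + 3% = 77%.

77%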